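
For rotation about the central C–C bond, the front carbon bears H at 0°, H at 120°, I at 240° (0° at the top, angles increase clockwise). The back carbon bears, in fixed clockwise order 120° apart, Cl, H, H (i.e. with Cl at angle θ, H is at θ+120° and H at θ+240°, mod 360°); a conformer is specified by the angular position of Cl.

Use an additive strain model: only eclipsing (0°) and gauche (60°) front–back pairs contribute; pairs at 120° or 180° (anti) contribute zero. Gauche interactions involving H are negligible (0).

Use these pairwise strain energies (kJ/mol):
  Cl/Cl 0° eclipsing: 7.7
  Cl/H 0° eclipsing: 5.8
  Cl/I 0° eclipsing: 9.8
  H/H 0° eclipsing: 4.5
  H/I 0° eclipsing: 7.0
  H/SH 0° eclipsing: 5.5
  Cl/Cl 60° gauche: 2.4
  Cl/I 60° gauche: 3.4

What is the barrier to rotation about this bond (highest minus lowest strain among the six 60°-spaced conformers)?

18.8 kJ/mol

Cl at 0° (eclipsed): H(0°)/Cl(0°) eclipsed 5.8; H(120°)/H(120°) eclipsed 4.5; I(240°)/H(240°) eclipsed 7.0 → 17.3 kJ/mol.
Cl at 60° (staggered): no non-H gauche contacts → 0.0 kJ/mol.
Cl at 120° (eclipsed): H(0°)/H(0°) eclipsed 4.5; H(120°)/Cl(120°) eclipsed 5.8; I(240°)/H(240°) eclipsed 7.0 → 17.3 kJ/mol.
Cl at 180° (staggered): I(240°)/Cl(180°) gauche 3.4 → 3.4 kJ/mol.
Cl at 240° (eclipsed): H(0°)/H(0°) eclipsed 4.5; H(120°)/H(120°) eclipsed 4.5; I(240°)/Cl(240°) eclipsed 9.8 → 18.8 kJ/mol.
Cl at 300° (staggered): I(240°)/Cl(300°) gauche 3.4 → 3.4 kJ/mol.
Max at 240° (18.8 kJ/mol), min at 60° (0.0 kJ/mol); barrier = 18.8 kJ/mol.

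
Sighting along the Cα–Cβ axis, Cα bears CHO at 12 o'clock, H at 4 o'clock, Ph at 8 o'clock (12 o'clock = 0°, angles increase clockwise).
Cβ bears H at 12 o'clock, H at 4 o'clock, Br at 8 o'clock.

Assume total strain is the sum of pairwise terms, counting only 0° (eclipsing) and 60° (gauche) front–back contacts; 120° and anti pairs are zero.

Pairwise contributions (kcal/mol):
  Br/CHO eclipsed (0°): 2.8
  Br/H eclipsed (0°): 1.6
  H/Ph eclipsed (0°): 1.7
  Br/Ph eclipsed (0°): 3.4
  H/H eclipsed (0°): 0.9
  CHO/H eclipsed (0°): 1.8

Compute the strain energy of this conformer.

This conformer is eclipsed. CHO at 0° is eclipsed with H at 0° (1.8); H at 120° is eclipsed with H at 120° (0.9); Ph at 240° is eclipsed with Br at 240° (3.4). Total 6.1 kcal/mol.

6.1 kcal/mol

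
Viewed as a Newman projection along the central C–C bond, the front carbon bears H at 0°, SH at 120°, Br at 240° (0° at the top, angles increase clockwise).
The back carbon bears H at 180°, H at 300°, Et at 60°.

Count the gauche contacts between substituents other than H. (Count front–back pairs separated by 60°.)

Non-H gauche pairs: SH(120°)/Et(60°) — 1 interaction.

1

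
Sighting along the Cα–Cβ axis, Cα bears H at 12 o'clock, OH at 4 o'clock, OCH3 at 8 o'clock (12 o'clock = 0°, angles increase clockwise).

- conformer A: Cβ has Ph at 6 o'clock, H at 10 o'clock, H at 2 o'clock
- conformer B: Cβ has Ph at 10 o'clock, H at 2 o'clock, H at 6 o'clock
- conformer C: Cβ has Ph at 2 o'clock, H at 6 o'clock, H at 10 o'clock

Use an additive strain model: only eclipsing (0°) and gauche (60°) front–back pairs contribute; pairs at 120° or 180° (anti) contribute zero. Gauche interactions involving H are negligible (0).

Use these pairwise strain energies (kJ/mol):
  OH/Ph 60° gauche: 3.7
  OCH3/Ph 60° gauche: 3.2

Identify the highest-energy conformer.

A

A (staggered): OH–Ph gauche, OCH3–Ph gauche; 3.7 + 3.2 = 6.9 kJ/mol.
B (staggered): OCH3–Ph gauche; 3.2 = 3.2 kJ/mol.
C (staggered): OH–Ph gauche; 3.7 = 3.7 kJ/mol.
A has the highest total (6.9 kJ/mol).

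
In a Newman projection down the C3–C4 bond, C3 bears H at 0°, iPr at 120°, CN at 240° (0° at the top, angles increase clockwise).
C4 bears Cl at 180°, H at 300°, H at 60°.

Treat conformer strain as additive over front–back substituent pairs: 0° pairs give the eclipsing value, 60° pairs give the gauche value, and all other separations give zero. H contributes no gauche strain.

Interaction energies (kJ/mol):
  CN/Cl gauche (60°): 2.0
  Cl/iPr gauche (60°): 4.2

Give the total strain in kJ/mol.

6.2 kJ/mol

This conformer is staggered. iPr at 120° is gauche with Cl at 180° (4.2); CN at 240° is gauche with Cl at 180° (2.0). Total 6.2 kJ/mol.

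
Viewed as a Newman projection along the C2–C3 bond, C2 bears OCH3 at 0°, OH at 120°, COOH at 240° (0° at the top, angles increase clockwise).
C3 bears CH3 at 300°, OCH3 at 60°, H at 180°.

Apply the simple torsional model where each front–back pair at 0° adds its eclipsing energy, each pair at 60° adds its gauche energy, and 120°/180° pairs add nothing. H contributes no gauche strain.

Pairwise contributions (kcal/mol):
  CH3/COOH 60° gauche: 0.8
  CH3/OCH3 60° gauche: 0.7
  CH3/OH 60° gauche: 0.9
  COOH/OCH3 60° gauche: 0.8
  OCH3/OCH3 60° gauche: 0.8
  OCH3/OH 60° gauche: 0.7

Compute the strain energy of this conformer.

This conformer is staggered. OCH3 at 0° is gauche with CH3 at 300° (0.7); OCH3 at 0° is gauche with OCH3 at 60° (0.8); OH at 120° is gauche with OCH3 at 60° (0.7); COOH at 240° is gauche with CH3 at 300° (0.8). Total 3.0 kcal/mol.

3.0 kcal/mol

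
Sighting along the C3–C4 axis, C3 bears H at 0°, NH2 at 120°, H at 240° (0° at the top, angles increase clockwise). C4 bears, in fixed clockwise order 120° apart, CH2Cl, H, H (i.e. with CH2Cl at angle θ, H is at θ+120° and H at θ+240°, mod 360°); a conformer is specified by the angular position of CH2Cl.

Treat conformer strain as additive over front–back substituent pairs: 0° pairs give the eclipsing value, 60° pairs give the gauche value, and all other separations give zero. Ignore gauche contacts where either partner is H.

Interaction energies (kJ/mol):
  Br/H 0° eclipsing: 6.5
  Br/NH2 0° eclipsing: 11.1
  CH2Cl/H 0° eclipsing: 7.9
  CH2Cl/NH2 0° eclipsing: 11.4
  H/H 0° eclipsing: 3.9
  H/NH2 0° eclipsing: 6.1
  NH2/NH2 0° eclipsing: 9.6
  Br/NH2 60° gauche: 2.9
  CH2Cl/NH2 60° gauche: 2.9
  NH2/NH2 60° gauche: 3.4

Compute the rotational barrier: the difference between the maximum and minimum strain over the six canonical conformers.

19.2 kJ/mol

CH2Cl at 0° is eclipsed. H at 0° is eclipsed with CH2Cl at 0° (7.9); NH2 at 120° is eclipsed with H at 120° (6.1); H at 240° is eclipsed with H at 240° (3.9). Total 17.9 kJ/mol.
CH2Cl at 60° is staggered. NH2 at 120° is gauche with CH2Cl at 60° (2.9). Total 2.9 kJ/mol.
CH2Cl at 120° is eclipsed. H at 0° is eclipsed with H at 0° (3.9); NH2 at 120° is eclipsed with CH2Cl at 120° (11.4); H at 240° is eclipsed with H at 240° (3.9). Total 19.2 kJ/mol.
CH2Cl at 180° is staggered. NH2 at 120° is gauche with CH2Cl at 180° (2.9). Total 2.9 kJ/mol.
CH2Cl at 240° is eclipsed. H at 0° is eclipsed with H at 0° (3.9); NH2 at 120° is eclipsed with H at 120° (6.1); H at 240° is eclipsed with CH2Cl at 240° (7.9). Total 17.9 kJ/mol.
CH2Cl at 300° (staggered): no non-H gauche contacts → 0.0 kJ/mol.
Max at 120° (19.2 kJ/mol), min at 300° (0.0 kJ/mol); barrier = 19.2 kJ/mol.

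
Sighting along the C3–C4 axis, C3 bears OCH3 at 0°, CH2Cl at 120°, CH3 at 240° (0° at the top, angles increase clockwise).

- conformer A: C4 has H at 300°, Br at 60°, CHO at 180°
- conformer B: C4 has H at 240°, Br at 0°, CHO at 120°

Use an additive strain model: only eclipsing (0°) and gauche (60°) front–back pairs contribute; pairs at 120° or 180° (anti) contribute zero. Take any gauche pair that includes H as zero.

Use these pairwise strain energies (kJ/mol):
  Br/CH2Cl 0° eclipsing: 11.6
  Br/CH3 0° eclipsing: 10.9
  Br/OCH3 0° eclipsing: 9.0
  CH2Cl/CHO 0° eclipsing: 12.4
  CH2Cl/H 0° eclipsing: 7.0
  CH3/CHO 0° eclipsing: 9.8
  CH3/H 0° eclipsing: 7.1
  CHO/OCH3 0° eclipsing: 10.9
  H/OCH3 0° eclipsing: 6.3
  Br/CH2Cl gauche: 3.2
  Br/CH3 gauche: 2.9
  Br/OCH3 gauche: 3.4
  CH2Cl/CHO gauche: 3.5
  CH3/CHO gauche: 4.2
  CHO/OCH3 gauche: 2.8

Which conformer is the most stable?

A

A is staggered. OCH3 at 0° is gauche with Br at 60° (3.4); CH2Cl at 120° is gauche with Br at 60° (3.2); CH2Cl at 120° is gauche with CHO at 180° (3.5); CH3 at 240° is gauche with CHO at 180° (4.2). Total 14.3 kJ/mol.
B is eclipsed. OCH3 at 0° is eclipsed with Br at 0° (9.0); CH2Cl at 120° is eclipsed with CHO at 120° (12.4); CH3 at 240° is eclipsed with H at 240° (7.1). Total 28.5 kJ/mol.
A has the lowest total (14.3 kJ/mol).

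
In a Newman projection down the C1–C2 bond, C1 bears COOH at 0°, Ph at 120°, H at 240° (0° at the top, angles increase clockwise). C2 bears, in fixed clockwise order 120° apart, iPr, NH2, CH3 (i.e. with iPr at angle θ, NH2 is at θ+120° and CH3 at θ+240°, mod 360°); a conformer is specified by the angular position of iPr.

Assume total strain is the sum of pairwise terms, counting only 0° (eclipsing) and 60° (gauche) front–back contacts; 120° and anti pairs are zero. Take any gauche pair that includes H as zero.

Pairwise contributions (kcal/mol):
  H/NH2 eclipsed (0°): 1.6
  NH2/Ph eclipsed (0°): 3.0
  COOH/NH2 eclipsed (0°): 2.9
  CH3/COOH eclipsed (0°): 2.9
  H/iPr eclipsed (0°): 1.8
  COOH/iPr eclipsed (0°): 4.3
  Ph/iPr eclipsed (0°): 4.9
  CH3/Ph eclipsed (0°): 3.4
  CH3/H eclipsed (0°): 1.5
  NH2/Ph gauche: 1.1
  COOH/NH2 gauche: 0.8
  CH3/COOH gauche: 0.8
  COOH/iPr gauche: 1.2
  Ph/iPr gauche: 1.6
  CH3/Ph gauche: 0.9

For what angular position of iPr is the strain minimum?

300°

iPr at 0° (eclipsed): COOH(0°)/iPr(0°) eclipsed 4.3; Ph(120°)/NH2(120°) eclipsed 3.0; H(240°)/CH3(240°) eclipsed 1.5 → 8.8 kcal/mol.
iPr at 60° (staggered): COOH(0°)/iPr(60°) gauche 1.2; COOH(0°)/CH3(300°) gauche 0.8; Ph(120°)/iPr(60°) gauche 1.6; Ph(120°)/NH2(180°) gauche 1.1 → 4.7 kcal/mol.
iPr at 120° (eclipsed): COOH(0°)/CH3(0°) eclipsed 2.9; Ph(120°)/iPr(120°) eclipsed 4.9; H(240°)/NH2(240°) eclipsed 1.6 → 9.4 kcal/mol.
iPr at 180° (staggered): COOH(0°)/NH2(300°) gauche 0.8; COOH(0°)/CH3(60°) gauche 0.8; Ph(120°)/iPr(180°) gauche 1.6; Ph(120°)/CH3(60°) gauche 0.9 → 4.1 kcal/mol.
iPr at 240° (eclipsed): COOH(0°)/NH2(0°) eclipsed 2.9; Ph(120°)/CH3(120°) eclipsed 3.4; H(240°)/iPr(240°) eclipsed 1.8 → 8.1 kcal/mol.
iPr at 300° (staggered): COOH(0°)/iPr(300°) gauche 1.2; COOH(0°)/NH2(60°) gauche 0.8; Ph(120°)/NH2(60°) gauche 1.1; Ph(120°)/CH3(180°) gauche 0.9 → 4.0 kcal/mol.
The minimum (4.0 kcal/mol) occurs with iPr at 300°.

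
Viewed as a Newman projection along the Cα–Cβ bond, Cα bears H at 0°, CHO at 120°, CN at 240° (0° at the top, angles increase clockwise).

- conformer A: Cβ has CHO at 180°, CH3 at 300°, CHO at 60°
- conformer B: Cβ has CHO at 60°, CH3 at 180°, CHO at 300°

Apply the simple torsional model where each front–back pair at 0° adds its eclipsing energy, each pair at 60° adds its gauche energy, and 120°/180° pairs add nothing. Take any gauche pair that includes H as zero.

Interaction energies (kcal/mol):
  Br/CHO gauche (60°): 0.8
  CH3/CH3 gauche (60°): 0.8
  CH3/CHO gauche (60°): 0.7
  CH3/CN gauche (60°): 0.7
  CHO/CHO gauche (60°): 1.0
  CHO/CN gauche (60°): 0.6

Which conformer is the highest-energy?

A (staggered): CHO(120°)/CHO(180°) gauche 1.0; CHO(120°)/CHO(60°) gauche 1.0; CN(240°)/CHO(180°) gauche 0.6; CN(240°)/CH3(300°) gauche 0.7 → 3.3 kcal/mol.
B (staggered): CHO(120°)/CHO(60°) gauche 1.0; CHO(120°)/CH3(180°) gauche 0.7; CN(240°)/CH3(180°) gauche 0.7; CN(240°)/CHO(300°) gauche 0.6 → 3.0 kcal/mol.
A has the highest total (3.3 kcal/mol).

A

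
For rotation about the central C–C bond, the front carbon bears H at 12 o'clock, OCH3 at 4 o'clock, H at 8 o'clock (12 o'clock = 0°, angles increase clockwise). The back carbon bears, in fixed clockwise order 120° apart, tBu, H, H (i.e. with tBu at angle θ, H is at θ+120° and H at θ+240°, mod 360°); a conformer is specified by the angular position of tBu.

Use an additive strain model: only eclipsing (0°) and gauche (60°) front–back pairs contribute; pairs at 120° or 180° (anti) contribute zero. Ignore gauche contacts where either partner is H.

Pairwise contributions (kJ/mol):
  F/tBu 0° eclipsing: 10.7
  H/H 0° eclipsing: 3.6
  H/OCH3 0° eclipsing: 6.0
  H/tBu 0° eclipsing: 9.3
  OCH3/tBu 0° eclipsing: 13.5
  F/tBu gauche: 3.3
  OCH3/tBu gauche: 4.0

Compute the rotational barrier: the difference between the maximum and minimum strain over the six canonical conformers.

20.7 kJ/mol

tBu at 0° (eclipsed): H–tBu eclipsed, OCH3–H eclipsed, H–H eclipsed; 9.3 + 6.0 + 3.6 = 18.9 kJ/mol.
tBu at 60° (staggered): OCH3–tBu gauche; 4.0 = 4.0 kJ/mol.
tBu at 120° (eclipsed): H–H eclipsed, OCH3–tBu eclipsed, H–H eclipsed; 3.6 + 13.5 + 3.6 = 20.7 kJ/mol.
tBu at 180° (staggered): OCH3–tBu gauche; 4.0 = 4.0 kJ/mol.
tBu at 240° (eclipsed): H–H eclipsed, OCH3–H eclipsed, H–tBu eclipsed; 3.6 + 6.0 + 9.3 = 18.9 kJ/mol.
tBu at 300° (staggered): no non-H gauche contacts → 0.0 kJ/mol.
Max at 120° (20.7 kJ/mol), min at 300° (0.0 kJ/mol); barrier = 20.7 kJ/mol.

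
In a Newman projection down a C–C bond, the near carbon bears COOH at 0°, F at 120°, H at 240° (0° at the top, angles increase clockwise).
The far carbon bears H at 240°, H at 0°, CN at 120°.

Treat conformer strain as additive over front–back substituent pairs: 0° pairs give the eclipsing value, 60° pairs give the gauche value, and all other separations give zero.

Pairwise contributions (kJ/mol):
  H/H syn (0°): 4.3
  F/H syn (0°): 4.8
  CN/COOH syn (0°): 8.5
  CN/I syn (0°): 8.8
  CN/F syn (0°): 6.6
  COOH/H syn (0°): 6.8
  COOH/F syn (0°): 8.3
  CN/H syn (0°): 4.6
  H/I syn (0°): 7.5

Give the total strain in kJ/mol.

17.7 kJ/mol

This conformer (eclipsed): COOH–H eclipsed, F–CN eclipsed, H–H eclipsed; 6.8 + 6.6 + 4.3 = 17.7 kJ/mol.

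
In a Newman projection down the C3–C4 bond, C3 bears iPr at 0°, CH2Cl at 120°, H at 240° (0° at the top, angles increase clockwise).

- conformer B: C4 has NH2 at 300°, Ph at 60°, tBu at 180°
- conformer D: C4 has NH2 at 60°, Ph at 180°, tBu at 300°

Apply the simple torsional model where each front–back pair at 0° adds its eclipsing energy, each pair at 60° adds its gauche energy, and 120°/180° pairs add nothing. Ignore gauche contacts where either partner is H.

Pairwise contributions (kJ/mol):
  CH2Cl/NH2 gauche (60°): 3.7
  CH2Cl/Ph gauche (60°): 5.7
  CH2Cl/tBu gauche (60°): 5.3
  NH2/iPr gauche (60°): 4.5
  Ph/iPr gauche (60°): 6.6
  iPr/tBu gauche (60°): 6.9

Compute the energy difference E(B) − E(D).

B (staggered): iPr–NH2 gauche, iPr–Ph gauche, CH2Cl–Ph gauche, CH2Cl–tBu gauche; 4.5 + 6.6 + 5.7 + 5.3 = 22.1 kJ/mol.
D (staggered): iPr–NH2 gauche, iPr–tBu gauche, CH2Cl–NH2 gauche, CH2Cl–Ph gauche; 4.5 + 6.9 + 3.7 + 5.7 = 20.8 kJ/mol.
E(B) − E(D) = 22.1 − 20.8 = +1.3 kJ/mol.

+1.3 kJ/mol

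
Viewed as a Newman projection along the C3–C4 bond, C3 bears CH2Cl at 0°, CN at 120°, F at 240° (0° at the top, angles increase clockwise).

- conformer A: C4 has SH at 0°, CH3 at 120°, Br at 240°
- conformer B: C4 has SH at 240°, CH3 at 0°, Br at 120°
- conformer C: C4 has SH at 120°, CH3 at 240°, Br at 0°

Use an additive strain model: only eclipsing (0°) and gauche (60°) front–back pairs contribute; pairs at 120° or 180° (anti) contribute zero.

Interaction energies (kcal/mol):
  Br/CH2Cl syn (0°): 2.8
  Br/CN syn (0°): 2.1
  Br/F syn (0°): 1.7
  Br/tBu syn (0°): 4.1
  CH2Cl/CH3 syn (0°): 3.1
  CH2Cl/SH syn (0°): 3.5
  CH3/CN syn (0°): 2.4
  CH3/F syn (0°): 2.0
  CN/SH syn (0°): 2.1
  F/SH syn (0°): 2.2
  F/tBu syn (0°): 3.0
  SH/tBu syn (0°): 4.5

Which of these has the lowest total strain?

C

A is eclipsed. CH2Cl at 0° is eclipsed with SH at 0° (3.5); CN at 120° is eclipsed with CH3 at 120° (2.4); F at 240° is eclipsed with Br at 240° (1.7). Total 7.6 kcal/mol.
B is eclipsed. CH2Cl at 0° is eclipsed with CH3 at 0° (3.1); CN at 120° is eclipsed with Br at 120° (2.1); F at 240° is eclipsed with SH at 240° (2.2). Total 7.4 kcal/mol.
C is eclipsed. CH2Cl at 0° is eclipsed with Br at 0° (2.8); CN at 120° is eclipsed with SH at 120° (2.1); F at 240° is eclipsed with CH3 at 240° (2.0). Total 6.9 kcal/mol.
C has the lowest total (6.9 kcal/mol).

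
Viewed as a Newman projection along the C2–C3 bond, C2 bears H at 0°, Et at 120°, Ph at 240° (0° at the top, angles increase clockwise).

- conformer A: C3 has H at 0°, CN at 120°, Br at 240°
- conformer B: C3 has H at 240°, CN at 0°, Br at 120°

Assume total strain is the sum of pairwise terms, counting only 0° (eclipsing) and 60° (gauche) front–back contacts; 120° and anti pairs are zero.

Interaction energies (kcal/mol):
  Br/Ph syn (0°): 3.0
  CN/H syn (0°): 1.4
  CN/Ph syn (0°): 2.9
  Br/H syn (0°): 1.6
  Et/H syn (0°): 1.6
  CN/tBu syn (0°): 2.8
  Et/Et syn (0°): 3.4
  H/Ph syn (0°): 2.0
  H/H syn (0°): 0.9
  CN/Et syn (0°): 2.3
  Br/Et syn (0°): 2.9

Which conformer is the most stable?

A

A (eclipsed): H–H eclipsed, Et–CN eclipsed, Ph–Br eclipsed; 0.9 + 2.3 + 3.0 = 6.2 kcal/mol.
B (eclipsed): H–CN eclipsed, Et–Br eclipsed, Ph–H eclipsed; 1.4 + 2.9 + 2.0 = 6.3 kcal/mol.
A has the lowest total (6.2 kcal/mol).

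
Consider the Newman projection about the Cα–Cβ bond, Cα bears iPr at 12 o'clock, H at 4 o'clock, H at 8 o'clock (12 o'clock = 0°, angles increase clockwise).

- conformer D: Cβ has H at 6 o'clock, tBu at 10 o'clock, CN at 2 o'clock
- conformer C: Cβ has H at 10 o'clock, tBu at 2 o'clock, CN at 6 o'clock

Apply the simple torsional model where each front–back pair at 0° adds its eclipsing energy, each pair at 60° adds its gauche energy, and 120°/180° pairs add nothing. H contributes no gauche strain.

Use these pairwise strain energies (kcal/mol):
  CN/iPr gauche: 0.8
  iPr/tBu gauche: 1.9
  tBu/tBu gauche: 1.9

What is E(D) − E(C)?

D (staggered): iPr(0°)/tBu(300°) gauche 1.9; iPr(0°)/CN(60°) gauche 0.8 → 2.7 kcal/mol.
C (staggered): iPr(0°)/tBu(60°) gauche 1.9 → 1.9 kcal/mol.
E(D) − E(C) = 2.7 − 1.9 = +0.8 kcal/mol.

+0.8 kcal/mol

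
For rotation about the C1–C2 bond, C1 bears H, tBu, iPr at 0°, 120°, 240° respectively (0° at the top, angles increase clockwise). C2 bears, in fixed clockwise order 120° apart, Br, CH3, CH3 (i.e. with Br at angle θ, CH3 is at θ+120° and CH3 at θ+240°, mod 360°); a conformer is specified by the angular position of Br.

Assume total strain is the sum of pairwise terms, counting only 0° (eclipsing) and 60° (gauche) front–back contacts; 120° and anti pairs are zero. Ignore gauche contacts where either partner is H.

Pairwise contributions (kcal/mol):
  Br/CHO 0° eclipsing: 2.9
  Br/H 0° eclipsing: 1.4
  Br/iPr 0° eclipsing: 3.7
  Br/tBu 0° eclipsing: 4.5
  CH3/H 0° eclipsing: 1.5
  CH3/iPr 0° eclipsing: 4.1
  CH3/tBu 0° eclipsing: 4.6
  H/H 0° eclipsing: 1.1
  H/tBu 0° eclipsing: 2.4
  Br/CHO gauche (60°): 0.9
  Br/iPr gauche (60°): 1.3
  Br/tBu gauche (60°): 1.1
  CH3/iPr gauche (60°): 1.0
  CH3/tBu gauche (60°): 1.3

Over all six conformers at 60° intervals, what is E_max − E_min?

5.7 kcal/mol

Br at 0° is eclipsed. H at 0° is eclipsed with Br at 0° (1.4); tBu at 120° is eclipsed with CH3 at 120° (4.6); iPr at 240° is eclipsed with CH3 at 240° (4.1). Total 10.1 kcal/mol.
Br at 60° is staggered. tBu at 120° is gauche with Br at 60° (1.1); tBu at 120° is gauche with CH3 at 180° (1.3); iPr at 240° is gauche with CH3 at 180° (1.0); iPr at 240° is gauche with CH3 at 300° (1.0). Total 4.4 kcal/mol.
Br at 120° is eclipsed. H at 0° is eclipsed with CH3 at 0° (1.5); tBu at 120° is eclipsed with Br at 120° (4.5); iPr at 240° is eclipsed with CH3 at 240° (4.1). Total 10.1 kcal/mol.
Br at 180° is staggered. tBu at 120° is gauche with Br at 180° (1.1); tBu at 120° is gauche with CH3 at 60° (1.3); iPr at 240° is gauche with Br at 180° (1.3); iPr at 240° is gauche with CH3 at 300° (1.0). Total 4.7 kcal/mol.
Br at 240° is eclipsed. H at 0° is eclipsed with CH3 at 0° (1.5); tBu at 120° is eclipsed with CH3 at 120° (4.6); iPr at 240° is eclipsed with Br at 240° (3.7). Total 9.8 kcal/mol.
Br at 300° is staggered. tBu at 120° is gauche with CH3 at 60° (1.3); tBu at 120° is gauche with CH3 at 180° (1.3); iPr at 240° is gauche with Br at 300° (1.3); iPr at 240° is gauche with CH3 at 180° (1.0). Total 4.9 kcal/mol.
Max at 0° (10.1 kcal/mol), min at 60° (4.4 kcal/mol); barrier = 5.7 kcal/mol.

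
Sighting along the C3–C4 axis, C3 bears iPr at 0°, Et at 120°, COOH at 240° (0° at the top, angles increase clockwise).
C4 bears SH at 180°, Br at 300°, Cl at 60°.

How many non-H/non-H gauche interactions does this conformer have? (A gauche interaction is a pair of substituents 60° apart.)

Non-H gauche pairs: iPr(0°)/Br(300°); iPr(0°)/Cl(60°); Et(120°)/SH(180°); Et(120°)/Cl(60°); COOH(240°)/SH(180°); COOH(240°)/Br(300°) — 6 interactions.

6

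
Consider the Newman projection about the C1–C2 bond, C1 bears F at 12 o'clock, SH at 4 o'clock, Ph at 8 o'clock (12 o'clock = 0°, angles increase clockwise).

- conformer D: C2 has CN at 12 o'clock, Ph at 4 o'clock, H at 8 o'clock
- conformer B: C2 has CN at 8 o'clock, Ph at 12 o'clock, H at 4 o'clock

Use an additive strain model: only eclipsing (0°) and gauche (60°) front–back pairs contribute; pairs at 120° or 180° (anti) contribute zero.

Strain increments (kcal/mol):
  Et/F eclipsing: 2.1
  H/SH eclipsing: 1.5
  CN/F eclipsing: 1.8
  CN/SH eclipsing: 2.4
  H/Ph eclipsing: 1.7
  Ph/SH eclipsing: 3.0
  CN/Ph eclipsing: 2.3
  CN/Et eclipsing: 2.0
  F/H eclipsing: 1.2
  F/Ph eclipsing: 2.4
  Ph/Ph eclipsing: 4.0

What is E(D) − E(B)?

+0.3 kcal/mol

D (eclipsed): F(0°)/CN(0°) eclipsed 1.8; SH(120°)/Ph(120°) eclipsed 3.0; Ph(240°)/H(240°) eclipsed 1.7 → 6.5 kcal/mol.
B (eclipsed): F(0°)/Ph(0°) eclipsed 2.4; SH(120°)/H(120°) eclipsed 1.5; Ph(240°)/CN(240°) eclipsed 2.3 → 6.2 kcal/mol.
E(D) − E(B) = 6.5 − 6.2 = +0.3 kcal/mol.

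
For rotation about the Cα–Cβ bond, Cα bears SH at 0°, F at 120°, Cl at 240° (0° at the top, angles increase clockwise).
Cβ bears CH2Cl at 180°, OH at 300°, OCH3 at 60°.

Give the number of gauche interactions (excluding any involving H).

6

Non-H gauche pairs: SH(0°)/OH(300°); SH(0°)/OCH3(60°); F(120°)/CH2Cl(180°); F(120°)/OCH3(60°); Cl(240°)/CH2Cl(180°); Cl(240°)/OH(300°) — 6 interactions.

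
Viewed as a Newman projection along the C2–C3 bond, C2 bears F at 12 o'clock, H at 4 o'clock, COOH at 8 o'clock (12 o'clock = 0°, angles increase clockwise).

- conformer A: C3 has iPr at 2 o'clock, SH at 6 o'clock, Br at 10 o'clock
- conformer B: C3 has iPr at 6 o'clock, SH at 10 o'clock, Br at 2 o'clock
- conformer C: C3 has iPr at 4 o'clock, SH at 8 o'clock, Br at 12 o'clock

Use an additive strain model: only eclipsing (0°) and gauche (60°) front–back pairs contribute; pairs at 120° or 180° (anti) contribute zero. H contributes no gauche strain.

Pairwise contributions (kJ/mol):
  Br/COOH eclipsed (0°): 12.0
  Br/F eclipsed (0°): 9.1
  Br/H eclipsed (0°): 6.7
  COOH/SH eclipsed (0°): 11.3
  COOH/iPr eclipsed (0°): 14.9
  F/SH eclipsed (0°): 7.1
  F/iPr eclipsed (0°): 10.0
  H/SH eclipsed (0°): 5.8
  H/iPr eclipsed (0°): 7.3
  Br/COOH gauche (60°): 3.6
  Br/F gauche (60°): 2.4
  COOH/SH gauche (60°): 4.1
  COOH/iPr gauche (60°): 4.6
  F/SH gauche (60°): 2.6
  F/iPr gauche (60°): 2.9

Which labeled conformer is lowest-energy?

A (staggered): F–iPr gauche, F–Br gauche, COOH–SH gauche, COOH–Br gauche; 2.9 + 2.4 + 4.1 + 3.6 = 13.0 kJ/mol.
B (staggered): F–SH gauche, F–Br gauche, COOH–iPr gauche, COOH–SH gauche; 2.6 + 2.4 + 4.6 + 4.1 = 13.7 kJ/mol.
C (eclipsed): F–Br eclipsed, H–iPr eclipsed, COOH–SH eclipsed; 9.1 + 7.3 + 11.3 = 27.7 kJ/mol.
A has the lowest total (13.0 kJ/mol).

A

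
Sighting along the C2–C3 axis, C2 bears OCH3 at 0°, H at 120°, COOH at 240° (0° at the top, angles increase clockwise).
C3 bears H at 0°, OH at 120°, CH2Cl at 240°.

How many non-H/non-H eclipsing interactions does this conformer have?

Non-H eclipsing pairs: COOH(240°)/CH2Cl(240°) — 1 interaction.

1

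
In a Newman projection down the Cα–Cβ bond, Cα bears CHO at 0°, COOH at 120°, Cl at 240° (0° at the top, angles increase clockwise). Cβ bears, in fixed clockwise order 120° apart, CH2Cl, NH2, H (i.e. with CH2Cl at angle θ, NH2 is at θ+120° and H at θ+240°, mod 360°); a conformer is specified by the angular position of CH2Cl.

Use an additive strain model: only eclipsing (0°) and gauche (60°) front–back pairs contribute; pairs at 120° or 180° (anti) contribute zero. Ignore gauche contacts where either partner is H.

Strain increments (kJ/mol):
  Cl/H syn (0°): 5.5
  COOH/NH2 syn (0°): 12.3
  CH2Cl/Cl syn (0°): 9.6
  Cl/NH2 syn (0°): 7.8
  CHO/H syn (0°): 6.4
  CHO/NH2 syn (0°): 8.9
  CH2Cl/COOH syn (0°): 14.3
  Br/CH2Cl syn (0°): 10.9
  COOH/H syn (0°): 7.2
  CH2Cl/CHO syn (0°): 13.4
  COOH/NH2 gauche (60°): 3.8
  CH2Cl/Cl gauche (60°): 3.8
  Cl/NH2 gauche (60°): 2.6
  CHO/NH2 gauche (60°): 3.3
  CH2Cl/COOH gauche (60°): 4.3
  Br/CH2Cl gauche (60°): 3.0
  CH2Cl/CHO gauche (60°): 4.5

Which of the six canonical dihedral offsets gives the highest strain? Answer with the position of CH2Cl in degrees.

CH2Cl at 0° (eclipsed): CHO(0°)/CH2Cl(0°) eclipsed 13.4; COOH(120°)/NH2(120°) eclipsed 12.3; Cl(240°)/H(240°) eclipsed 5.5 → 31.2 kJ/mol.
CH2Cl at 60° (staggered): CHO(0°)/CH2Cl(60°) gauche 4.5; COOH(120°)/CH2Cl(60°) gauche 4.3; COOH(120°)/NH2(180°) gauche 3.8; Cl(240°)/NH2(180°) gauche 2.6 → 15.2 kJ/mol.
CH2Cl at 120° (eclipsed): CHO(0°)/H(0°) eclipsed 6.4; COOH(120°)/CH2Cl(120°) eclipsed 14.3; Cl(240°)/NH2(240°) eclipsed 7.8 → 28.5 kJ/mol.
CH2Cl at 180° (staggered): CHO(0°)/NH2(300°) gauche 3.3; COOH(120°)/CH2Cl(180°) gauche 4.3; Cl(240°)/CH2Cl(180°) gauche 3.8; Cl(240°)/NH2(300°) gauche 2.6 → 14.0 kJ/mol.
CH2Cl at 240° (eclipsed): CHO(0°)/NH2(0°) eclipsed 8.9; COOH(120°)/H(120°) eclipsed 7.2; Cl(240°)/CH2Cl(240°) eclipsed 9.6 → 25.7 kJ/mol.
CH2Cl at 300° (staggered): CHO(0°)/CH2Cl(300°) gauche 4.5; CHO(0°)/NH2(60°) gauche 3.3; COOH(120°)/NH2(60°) gauche 3.8; Cl(240°)/CH2Cl(300°) gauche 3.8 → 15.4 kJ/mol.
The maximum (31.2 kJ/mol) occurs with CH2Cl at 0°.

0°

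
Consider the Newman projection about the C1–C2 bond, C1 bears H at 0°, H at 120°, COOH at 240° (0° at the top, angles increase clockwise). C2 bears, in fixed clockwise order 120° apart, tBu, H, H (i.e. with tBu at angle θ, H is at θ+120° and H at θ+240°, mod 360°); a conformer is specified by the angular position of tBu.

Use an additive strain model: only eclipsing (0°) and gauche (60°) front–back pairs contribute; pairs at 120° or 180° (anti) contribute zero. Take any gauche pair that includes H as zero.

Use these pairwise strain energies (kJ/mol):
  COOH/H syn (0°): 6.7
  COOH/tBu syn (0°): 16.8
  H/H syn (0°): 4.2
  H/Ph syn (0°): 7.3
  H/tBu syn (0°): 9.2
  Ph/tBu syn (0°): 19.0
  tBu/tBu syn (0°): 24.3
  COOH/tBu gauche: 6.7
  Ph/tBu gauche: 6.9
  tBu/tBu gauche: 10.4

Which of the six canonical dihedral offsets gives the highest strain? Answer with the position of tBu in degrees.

tBu at 0° (eclipsed): H(0°)/tBu(0°) eclipsed 9.2; H(120°)/H(120°) eclipsed 4.2; COOH(240°)/H(240°) eclipsed 6.7 → 20.1 kJ/mol.
tBu at 60° (staggered): no non-H gauche contacts → 0.0 kJ/mol.
tBu at 120° (eclipsed): H(0°)/H(0°) eclipsed 4.2; H(120°)/tBu(120°) eclipsed 9.2; COOH(240°)/H(240°) eclipsed 6.7 → 20.1 kJ/mol.
tBu at 180° (staggered): COOH(240°)/tBu(180°) gauche 6.7 → 6.7 kJ/mol.
tBu at 240° (eclipsed): H(0°)/H(0°) eclipsed 4.2; H(120°)/H(120°) eclipsed 4.2; COOH(240°)/tBu(240°) eclipsed 16.8 → 25.2 kJ/mol.
tBu at 300° (staggered): COOH(240°)/tBu(300°) gauche 6.7 → 6.7 kJ/mol.
The maximum (25.2 kJ/mol) occurs with tBu at 240°.

240°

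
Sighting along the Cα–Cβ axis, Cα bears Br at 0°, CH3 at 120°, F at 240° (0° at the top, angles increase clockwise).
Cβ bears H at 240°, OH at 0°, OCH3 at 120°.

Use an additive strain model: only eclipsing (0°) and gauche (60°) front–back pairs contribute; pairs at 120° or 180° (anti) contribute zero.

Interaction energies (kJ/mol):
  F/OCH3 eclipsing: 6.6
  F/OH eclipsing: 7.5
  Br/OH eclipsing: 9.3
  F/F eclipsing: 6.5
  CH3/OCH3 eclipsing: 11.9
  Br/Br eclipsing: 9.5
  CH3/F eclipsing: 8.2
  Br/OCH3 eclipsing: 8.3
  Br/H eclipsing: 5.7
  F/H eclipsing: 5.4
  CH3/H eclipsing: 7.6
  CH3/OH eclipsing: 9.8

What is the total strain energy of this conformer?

26.6 kJ/mol

This conformer (eclipsed): Br(0°)/OH(0°) eclipsed 9.3; CH3(120°)/OCH3(120°) eclipsed 11.9; F(240°)/H(240°) eclipsed 5.4 → 26.6 kJ/mol.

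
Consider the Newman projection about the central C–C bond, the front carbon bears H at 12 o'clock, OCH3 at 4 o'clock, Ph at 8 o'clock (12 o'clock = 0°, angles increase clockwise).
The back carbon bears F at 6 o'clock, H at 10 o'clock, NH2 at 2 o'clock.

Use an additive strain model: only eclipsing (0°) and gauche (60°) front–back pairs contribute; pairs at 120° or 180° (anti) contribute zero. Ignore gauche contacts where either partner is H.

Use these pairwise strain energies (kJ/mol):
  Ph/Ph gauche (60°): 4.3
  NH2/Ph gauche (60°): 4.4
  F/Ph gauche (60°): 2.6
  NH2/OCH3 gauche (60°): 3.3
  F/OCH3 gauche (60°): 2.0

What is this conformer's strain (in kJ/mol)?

This conformer (staggered): OCH3(120°)/F(180°) gauche 2.0; OCH3(120°)/NH2(60°) gauche 3.3; Ph(240°)/F(180°) gauche 2.6 → 7.9 kJ/mol.

7.9 kJ/mol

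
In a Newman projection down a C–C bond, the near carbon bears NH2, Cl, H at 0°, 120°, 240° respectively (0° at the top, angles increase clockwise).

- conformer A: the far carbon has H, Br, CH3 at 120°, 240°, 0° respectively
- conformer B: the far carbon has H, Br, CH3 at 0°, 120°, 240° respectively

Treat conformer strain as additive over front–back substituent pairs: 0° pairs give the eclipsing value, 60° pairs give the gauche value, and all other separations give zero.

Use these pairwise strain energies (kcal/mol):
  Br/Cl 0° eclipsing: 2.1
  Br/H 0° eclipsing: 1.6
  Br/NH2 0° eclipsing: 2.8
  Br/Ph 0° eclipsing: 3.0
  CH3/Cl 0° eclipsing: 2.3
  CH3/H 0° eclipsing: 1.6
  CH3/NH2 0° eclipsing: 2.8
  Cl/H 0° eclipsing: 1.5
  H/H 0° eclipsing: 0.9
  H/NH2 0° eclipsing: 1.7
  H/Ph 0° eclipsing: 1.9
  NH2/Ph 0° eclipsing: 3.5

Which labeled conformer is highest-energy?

A (eclipsed): NH2(0°)/CH3(0°) eclipsed 2.8; Cl(120°)/H(120°) eclipsed 1.5; H(240°)/Br(240°) eclipsed 1.6 → 5.9 kcal/mol.
B (eclipsed): NH2(0°)/H(0°) eclipsed 1.7; Cl(120°)/Br(120°) eclipsed 2.1; H(240°)/CH3(240°) eclipsed 1.6 → 5.4 kcal/mol.
A has the highest total (5.9 kcal/mol).

A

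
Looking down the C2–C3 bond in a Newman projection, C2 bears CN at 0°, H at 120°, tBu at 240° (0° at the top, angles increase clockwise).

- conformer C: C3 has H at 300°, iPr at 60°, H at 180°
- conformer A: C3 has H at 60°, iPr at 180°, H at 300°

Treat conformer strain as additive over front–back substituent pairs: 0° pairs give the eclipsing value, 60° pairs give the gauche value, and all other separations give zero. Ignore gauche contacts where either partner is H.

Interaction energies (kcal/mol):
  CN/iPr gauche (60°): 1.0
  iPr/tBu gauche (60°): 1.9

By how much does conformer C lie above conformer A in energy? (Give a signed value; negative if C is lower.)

C (staggered): CN–iPr gauche; 1.0 = 1.0 kcal/mol.
A (staggered): tBu–iPr gauche; 1.9 = 1.9 kcal/mol.
E(C) − E(A) = 1.0 − 1.9 = -0.9 kcal/mol.

-0.9 kcal/mol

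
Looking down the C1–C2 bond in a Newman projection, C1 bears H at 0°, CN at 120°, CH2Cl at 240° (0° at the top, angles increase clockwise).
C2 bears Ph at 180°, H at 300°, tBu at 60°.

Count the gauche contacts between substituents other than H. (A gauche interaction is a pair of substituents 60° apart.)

Non-H gauche pairs: CN(120°)/Ph(180°); CN(120°)/tBu(60°); CH2Cl(240°)/Ph(180°) — 3 interactions.

3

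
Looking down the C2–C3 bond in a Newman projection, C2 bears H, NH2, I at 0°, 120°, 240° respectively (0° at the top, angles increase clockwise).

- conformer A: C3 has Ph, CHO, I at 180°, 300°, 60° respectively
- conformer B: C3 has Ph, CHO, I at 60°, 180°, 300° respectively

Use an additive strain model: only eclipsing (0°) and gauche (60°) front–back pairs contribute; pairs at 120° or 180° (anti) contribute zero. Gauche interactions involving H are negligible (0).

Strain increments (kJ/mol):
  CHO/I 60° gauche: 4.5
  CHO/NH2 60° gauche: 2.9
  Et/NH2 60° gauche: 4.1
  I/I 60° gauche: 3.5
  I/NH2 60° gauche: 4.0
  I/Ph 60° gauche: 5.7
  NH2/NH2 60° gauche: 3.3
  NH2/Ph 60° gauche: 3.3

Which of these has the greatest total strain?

A

A (staggered): NH2–Ph gauche, NH2–I gauche, I–Ph gauche, I–CHO gauche; 3.3 + 4.0 + 5.7 + 4.5 = 17.5 kJ/mol.
B (staggered): NH2–Ph gauche, NH2–CHO gauche, I–CHO gauche, I–I gauche; 3.3 + 2.9 + 4.5 + 3.5 = 14.2 kJ/mol.
A has the highest total (17.5 kJ/mol).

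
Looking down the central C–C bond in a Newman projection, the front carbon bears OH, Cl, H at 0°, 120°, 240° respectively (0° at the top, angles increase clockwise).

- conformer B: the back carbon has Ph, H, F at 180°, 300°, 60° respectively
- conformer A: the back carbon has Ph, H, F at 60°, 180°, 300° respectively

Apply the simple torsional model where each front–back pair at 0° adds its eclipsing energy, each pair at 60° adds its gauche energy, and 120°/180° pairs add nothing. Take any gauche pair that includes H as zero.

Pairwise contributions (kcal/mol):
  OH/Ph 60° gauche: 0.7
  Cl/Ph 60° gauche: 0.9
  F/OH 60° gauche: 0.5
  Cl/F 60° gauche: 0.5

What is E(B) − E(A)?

-0.2 kcal/mol

B (staggered): OH–F gauche, Cl–Ph gauche, Cl–F gauche; 0.5 + 0.9 + 0.5 = 1.9 kcal/mol.
A (staggered): OH–Ph gauche, OH–F gauche, Cl–Ph gauche; 0.7 + 0.5 + 0.9 = 2.1 kcal/mol.
E(B) − E(A) = 1.9 − 2.1 = -0.2 kcal/mol.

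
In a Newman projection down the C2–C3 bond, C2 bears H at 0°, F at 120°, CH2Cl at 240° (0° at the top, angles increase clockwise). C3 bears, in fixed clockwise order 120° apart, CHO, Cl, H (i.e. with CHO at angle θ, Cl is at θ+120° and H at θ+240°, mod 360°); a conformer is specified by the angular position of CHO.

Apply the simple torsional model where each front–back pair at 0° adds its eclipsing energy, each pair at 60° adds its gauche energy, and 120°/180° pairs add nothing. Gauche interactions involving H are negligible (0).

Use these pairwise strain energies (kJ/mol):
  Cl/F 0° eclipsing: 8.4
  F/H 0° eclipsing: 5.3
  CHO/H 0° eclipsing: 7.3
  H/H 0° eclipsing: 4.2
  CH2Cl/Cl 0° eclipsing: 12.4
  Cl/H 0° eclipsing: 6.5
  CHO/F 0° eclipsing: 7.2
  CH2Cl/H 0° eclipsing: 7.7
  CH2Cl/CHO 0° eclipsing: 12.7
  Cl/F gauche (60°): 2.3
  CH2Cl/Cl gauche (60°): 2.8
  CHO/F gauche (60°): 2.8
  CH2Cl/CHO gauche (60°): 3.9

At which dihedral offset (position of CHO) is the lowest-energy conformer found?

300°

CHO at 0° (eclipsed): H–CHO eclipsed, F–Cl eclipsed, CH2Cl–H eclipsed; 7.3 + 8.4 + 7.7 = 23.4 kJ/mol.
CHO at 60° (staggered): F–CHO gauche, F–Cl gauche, CH2Cl–Cl gauche; 2.8 + 2.3 + 2.8 = 7.9 kJ/mol.
CHO at 120° (eclipsed): H–H eclipsed, F–CHO eclipsed, CH2Cl–Cl eclipsed; 4.2 + 7.2 + 12.4 = 23.8 kJ/mol.
CHO at 180° (staggered): F–CHO gauche, CH2Cl–CHO gauche, CH2Cl–Cl gauche; 2.8 + 3.9 + 2.8 = 9.5 kJ/mol.
CHO at 240° (eclipsed): H–Cl eclipsed, F–H eclipsed, CH2Cl–CHO eclipsed; 6.5 + 5.3 + 12.7 = 24.5 kJ/mol.
CHO at 300° (staggered): F–Cl gauche, CH2Cl–CHO gauche; 2.3 + 3.9 = 6.2 kJ/mol.
The minimum (6.2 kJ/mol) occurs with CHO at 300°.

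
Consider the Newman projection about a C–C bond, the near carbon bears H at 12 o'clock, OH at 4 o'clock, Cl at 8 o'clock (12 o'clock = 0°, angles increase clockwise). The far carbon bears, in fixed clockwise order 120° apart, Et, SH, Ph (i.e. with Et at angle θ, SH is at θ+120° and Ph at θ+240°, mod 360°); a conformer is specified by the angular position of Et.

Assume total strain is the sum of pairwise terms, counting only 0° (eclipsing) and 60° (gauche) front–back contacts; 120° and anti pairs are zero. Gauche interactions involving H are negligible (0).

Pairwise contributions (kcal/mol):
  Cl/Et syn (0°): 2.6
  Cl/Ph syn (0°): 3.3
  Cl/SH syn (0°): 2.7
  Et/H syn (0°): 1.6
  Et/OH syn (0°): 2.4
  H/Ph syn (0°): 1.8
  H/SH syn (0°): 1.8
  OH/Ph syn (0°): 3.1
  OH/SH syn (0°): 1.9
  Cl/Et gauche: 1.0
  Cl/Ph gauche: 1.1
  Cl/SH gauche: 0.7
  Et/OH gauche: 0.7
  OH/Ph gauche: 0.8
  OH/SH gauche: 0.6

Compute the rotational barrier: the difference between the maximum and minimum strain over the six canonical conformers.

4.4 kcal/mol

Et at 0° (eclipsed): H(0°)/Et(0°) eclipsed 1.6; OH(120°)/SH(120°) eclipsed 1.9; Cl(240°)/Ph(240°) eclipsed 3.3 → 6.8 kcal/mol.
Et at 60° (staggered): OH(120°)/Et(60°) gauche 0.7; OH(120°)/SH(180°) gauche 0.6; Cl(240°)/SH(180°) gauche 0.7; Cl(240°)/Ph(300°) gauche 1.1 → 3.1 kcal/mol.
Et at 120° (eclipsed): H(0°)/Ph(0°) eclipsed 1.8; OH(120°)/Et(120°) eclipsed 2.4; Cl(240°)/SH(240°) eclipsed 2.7 → 6.9 kcal/mol.
Et at 180° (staggered): OH(120°)/Et(180°) gauche 0.7; OH(120°)/Ph(60°) gauche 0.8; Cl(240°)/Et(180°) gauche 1.0; Cl(240°)/SH(300°) gauche 0.7 → 3.2 kcal/mol.
Et at 240° (eclipsed): H(0°)/SH(0°) eclipsed 1.8; OH(120°)/Ph(120°) eclipsed 3.1; Cl(240°)/Et(240°) eclipsed 2.6 → 7.5 kcal/mol.
Et at 300° (staggered): OH(120°)/SH(60°) gauche 0.6; OH(120°)/Ph(180°) gauche 0.8; Cl(240°)/Et(300°) gauche 1.0; Cl(240°)/Ph(180°) gauche 1.1 → 3.5 kcal/mol.
Max at 240° (7.5 kcal/mol), min at 60° (3.1 kcal/mol); barrier = 4.4 kcal/mol.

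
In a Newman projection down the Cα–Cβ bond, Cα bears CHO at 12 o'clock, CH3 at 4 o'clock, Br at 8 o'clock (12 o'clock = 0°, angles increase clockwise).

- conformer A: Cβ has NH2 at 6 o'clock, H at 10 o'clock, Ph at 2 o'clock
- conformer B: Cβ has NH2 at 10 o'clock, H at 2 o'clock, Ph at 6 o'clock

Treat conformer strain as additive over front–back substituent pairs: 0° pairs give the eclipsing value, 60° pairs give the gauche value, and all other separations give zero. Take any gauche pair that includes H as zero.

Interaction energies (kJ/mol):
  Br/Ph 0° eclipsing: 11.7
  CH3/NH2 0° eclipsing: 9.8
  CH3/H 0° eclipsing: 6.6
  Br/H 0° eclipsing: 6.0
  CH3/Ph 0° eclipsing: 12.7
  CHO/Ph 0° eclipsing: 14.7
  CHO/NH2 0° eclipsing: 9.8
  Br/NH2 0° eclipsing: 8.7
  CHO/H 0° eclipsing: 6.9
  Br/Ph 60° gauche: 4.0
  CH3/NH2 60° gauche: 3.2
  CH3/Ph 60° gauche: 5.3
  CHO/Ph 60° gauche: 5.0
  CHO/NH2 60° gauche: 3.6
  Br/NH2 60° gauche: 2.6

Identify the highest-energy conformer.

A

A (staggered): CHO(0°)/Ph(60°) gauche 5.0; CH3(120°)/NH2(180°) gauche 3.2; CH3(120°)/Ph(60°) gauche 5.3; Br(240°)/NH2(180°) gauche 2.6 → 16.1 kJ/mol.
B (staggered): CHO(0°)/NH2(300°) gauche 3.6; CH3(120°)/Ph(180°) gauche 5.3; Br(240°)/NH2(300°) gauche 2.6; Br(240°)/Ph(180°) gauche 4.0 → 15.5 kJ/mol.
A has the highest total (16.1 kJ/mol).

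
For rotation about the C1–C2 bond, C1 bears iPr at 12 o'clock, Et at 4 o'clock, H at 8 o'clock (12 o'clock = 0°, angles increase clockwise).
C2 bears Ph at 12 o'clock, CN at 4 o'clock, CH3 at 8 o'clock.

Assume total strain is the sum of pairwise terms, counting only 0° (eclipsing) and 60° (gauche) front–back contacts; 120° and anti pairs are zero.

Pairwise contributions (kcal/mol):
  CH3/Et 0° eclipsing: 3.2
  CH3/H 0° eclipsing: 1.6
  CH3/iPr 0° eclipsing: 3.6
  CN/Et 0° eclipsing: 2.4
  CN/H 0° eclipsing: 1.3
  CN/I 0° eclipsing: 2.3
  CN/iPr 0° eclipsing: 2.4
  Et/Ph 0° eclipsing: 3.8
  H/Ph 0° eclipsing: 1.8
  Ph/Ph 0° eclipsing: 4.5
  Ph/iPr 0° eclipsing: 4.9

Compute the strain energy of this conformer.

This conformer (eclipsed): iPr–Ph eclipsed, Et–CN eclipsed, H–CH3 eclipsed; 4.9 + 2.4 + 1.6 = 8.9 kcal/mol.

8.9 kcal/mol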